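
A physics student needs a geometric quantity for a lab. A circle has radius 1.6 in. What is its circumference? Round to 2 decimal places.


Shape: circle
Radius r = 1.6 in
Formula: C = 2 * pi * r
C = 2 * pi * 1.6
C = 3.2 * pi
C = 10.05
10.05 in


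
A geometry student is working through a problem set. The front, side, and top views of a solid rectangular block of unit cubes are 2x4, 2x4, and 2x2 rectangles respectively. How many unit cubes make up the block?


Orthographic views of a solid rectangular block:
Front view 2 x 4 -> length = 2, height = 4
Side view 2 x 4 -> width = 2, height = 4 (consistent)
Top view 2 x 2 -> confirms length = 2, width = 2
The block is 2 x 2 x 4.
Total unit cubes = 2 * 2 * 4 = 16
16 unit cubes


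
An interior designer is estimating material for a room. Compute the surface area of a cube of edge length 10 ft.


Shape: cube
Side s = 10 ft
A cube has 6 square faces.
Formula: SA = 6 * s^2
s^2 = 100
SA = 6 * 100
SA = 600
600 ft^2


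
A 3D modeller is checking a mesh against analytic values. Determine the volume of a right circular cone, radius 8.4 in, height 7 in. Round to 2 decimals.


Shape: cone
Radius r = 8.4 in, Height h = 7 in
Formula: V = (1/3) * pi * r^2 * h
r^2 = 70.56
pi * r^2 * h = pi * 70.56 * 7 = 493.92 * pi
V = 493.92 * pi / 3
V = 517.23
517.23 in^3


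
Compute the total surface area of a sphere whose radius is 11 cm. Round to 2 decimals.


Shape: sphere
Radius r = 11 cm
Formula: SA = 4 * pi * r^2
r^2 = 121
SA = 4 * pi * 121
SA = 484 * pi
SA = 1520.53
1520.53 cm^2


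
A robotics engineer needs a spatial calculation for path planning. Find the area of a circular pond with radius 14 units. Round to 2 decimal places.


Shape: circle
Radius r = 14 units
Formula: A = pi * r^2
r^2 = 14^2 = 196
A = pi * 196
A = 615.75
615.75 units^2


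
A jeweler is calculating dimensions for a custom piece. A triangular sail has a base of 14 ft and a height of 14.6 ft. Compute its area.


Shape: triangle
Base b = 14 ft, Height h = 14.6 ft
Formula: A = (1/2) * b * h
A = 0.5 * 14 * 14.6
A = 0.5 * 204.4
A = 102.2
102.2 ft^2


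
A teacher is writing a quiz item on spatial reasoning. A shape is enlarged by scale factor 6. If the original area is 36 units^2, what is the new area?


Linear scale factor k = 6
Original area = 36 units^2
Rule: under a linear scaling by k, areas scale by k^2.
k^2 = 6^2 = 36
New area = 36 * 36
New area = 1296
1296 units^2


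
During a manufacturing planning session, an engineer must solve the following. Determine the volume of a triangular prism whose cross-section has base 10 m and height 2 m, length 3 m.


Shape: triangular prism
Triangle base = 10 m, triangle height = 2 m, prism length L = 3 m
Formula: V = (1/2 * b * h_tri) * L
Cross-section area = 0.5 * 10 * 2 = 10
V = 10 * 3
V = 30
30 m^3


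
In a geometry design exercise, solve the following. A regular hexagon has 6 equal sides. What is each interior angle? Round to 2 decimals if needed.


Shape: regular hexagon (6 sides)
Formula: interior angle = (n - 2) * 180 / n
(n - 2) = 4
(n - 2) * 180 = 720
angle = 720 / 6
angle = 120
120 degrees


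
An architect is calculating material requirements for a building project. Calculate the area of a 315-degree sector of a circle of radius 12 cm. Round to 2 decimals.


Shape: circular sector
Radius r = 12 cm, Angle = 315 degrees
Formula: A = (angle/360) * pi * r^2
r^2 = 144
Fraction of circle = 315/360
A = (315/360) * pi * 144
A = 126 * pi
A = 395.84
395.84 cm^2


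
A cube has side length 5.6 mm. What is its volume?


Shape: cube
Side s = 5.6 mm
Formula: V = s^3
V = 5.6 * 5.6 * 5.6
V = 31.36 * 5.6
V = 175.616
175.616 mm^3


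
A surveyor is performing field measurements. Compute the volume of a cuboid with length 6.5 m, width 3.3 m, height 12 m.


Shape: rectangular prism
l = 6.5 m, w = 3.3 m, h = 12 m
Formula: V = l * w * h
V = 6.5 * 3.3 * 12
V = 21.45 * 12
V = 257.4
257.4 m^3


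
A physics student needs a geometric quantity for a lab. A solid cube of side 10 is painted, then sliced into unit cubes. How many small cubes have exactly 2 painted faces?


Large cube: 10 x 10 x 10, cut into unit cubes.
n = 10, so n - 2 = 8
Cubes with 2 painted faces lie along the edges, excluding corners.
A cube has 12 edges; each contributes (n - 2) = 8 such cubes.
Count = 12 * 8 = 96
96 unit cubes


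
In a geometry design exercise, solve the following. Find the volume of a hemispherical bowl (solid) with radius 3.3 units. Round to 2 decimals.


Shape: hemisphere (half of a sphere)
Radius r = 3.3 units
Formula: V = (1/2) * (4/3) * pi * r^3 = (2/3) * pi * r^3
r^3 = 35.937
(2/3) * 35.937 = 23.958
V = 23.958 * pi
V = 75.27
75.27 units^3


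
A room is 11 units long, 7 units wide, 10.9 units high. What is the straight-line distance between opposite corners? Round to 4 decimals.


Shape: rectangular box (space diagonal)
l = 11 units, w = 7 units, h = 10.9 units
Visualize: the diagonal of the base, then a right triangle with that diagonal and the height.
Formula: d = sqrt(l^2 + w^2 + h^2)
l^2 + w^2 + h^2 = 121 + 49 + 118.81 = 288.81
d = sqrt(288.81)
d = 16.9944
16.9944 units


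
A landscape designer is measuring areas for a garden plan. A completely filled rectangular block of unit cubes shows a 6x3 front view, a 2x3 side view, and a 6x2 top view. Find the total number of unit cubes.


Orthographic views of a solid rectangular block:
Front view 6 x 3 -> length = 6, height = 3
Side view 2 x 3 -> width = 2, height = 3 (consistent)
Top view 6 x 2 -> confirms length = 6, width = 2
The block is 6 x 2 x 3.
Total unit cubes = 6 * 2 * 3 = 36
36 unit cubes


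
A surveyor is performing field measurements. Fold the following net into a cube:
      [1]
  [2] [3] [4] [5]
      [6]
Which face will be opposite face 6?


Net: cross layout. Take square 3 as the base (bottom).
Fold the four squares in the horizontal row up around 3: 2 -> left, 4 -> right, 5 wraps to the top.
Fold 1 and 6 up from 3: 1 -> back, 6 -> front.
Opposite pairs are therefore: (1, 6), (2, 4), (3, 5).
Face 6 is opposite face 1.
face 1


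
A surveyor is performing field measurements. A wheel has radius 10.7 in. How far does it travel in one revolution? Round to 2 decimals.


Shape: circle
Radius r = 10.7 in
Formula: C = 2 * pi * r
C = 2 * pi * 10.7
C = 21.4 * pi
C = 67.23
67.23 in


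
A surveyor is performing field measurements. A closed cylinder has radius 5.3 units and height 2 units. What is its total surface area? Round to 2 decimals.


Shape: closed cylinder
Radius r = 5.3 units, Height h = 2 units
Formula: SA = 2*pi*r^2 + 2*pi*r*h = 2*pi*r*(r + h)
r + h = 7.3
2 * r * (r + h) = 2 * 5.3 * 7.3 = 77.38
SA = 77.38 * pi
SA = 243.1
243.1 units^2


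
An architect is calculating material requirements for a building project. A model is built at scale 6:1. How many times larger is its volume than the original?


Linear scale factor k = 6
Rule: under a linear scaling by k, volumes scale by k^3.
k^3 = 6 * 6 * 6
k^3 = 36 * 6
k^3 = 216
Volume scales by a factor of 216.
216 (dimensionless)


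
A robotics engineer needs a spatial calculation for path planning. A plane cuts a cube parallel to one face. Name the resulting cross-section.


Solid: cube
Cutting plane: parallel to one face
Visualize the intersection of the plane with the solid's surface.
The boundary of the cut region is a square.
square


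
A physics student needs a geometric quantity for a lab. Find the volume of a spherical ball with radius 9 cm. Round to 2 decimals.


Shape: sphere
Radius r = 9 cm
Formula: V = (4/3) * pi * r^3
r^3 = 729
(4/3) * 729 = 972
V = 972 * pi
V = 3053.63
3053.63 cm^3


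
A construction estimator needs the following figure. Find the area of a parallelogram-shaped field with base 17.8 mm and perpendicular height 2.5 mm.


Shape: parallelogram
Base b = 17.8 mm, Height h = 2.5 mm
Formula: A = b * h
A = 17.8 * 2.5
A = 44.5
44.5 mm^2


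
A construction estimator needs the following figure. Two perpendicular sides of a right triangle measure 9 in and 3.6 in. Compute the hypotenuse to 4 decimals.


Shape: right triangle
Legs a = 9 in, b = 3.6 in
Formula: c = sqrt(a^2 + b^2)
a^2 = 81, b^2 = 12.96
a^2 + b^2 = 93.96
c = sqrt(93.96)
c = 9.6933
9.6933 in


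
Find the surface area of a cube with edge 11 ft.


Shape: cube
Side s = 11 ft
A cube has 6 square faces.
Formula: SA = 6 * s^2
s^2 = 121
SA = 6 * 121
SA = 726
726 ft^2


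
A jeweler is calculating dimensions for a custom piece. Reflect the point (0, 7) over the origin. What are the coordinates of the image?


Transformation: reflection
Original point: (0, 7)
Rule for reflection through the origin: (x, y) -> (-x, -y)
Apply: (0, 7) -> (0, -7)
(0, -7)


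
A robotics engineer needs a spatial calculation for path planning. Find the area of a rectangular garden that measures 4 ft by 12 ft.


Shape: rectangle
Length l = 4 ft, Width w = 12 ft
Formula: A = l * w
A = 4 * 12
A = 48
48 ft^2


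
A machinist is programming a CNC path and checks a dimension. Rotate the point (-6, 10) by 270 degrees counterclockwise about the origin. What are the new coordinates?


Transformation: rotation about the origin
Original point: (-6, 10)
Rule for 270 deg counterclockwise: (x, y) -> (y, -x)
Apply: (-6, 10) -> (10, 6)
(10, 6)


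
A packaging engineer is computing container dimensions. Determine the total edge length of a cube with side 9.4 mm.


Shape: cube
Side s = 9.4 mm
A cube has 12 edges, all equal.
Formula: total edge length = 12 * s
Total = 12 * 9.4
Total = 112.8
112.8 mm


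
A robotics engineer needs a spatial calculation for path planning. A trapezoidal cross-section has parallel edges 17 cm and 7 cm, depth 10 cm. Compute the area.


Shape: trapezoid
Parallel sides a = 17 cm, b = 7 cm; Height h = 10 cm
Formula: A = (a + b) * h / 2
a + b = 17 + 7 = 24
A = 24 * 10 / 2
A = 240 / 2
A = 120
120 cm^2


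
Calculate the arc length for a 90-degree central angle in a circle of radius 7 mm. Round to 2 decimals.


Shape: circular arc
Radius r = 7 mm, Angle = 90 degrees
Formula: L = (angle/360) * 2 * pi * r
2 * pi * r = 14 * pi
L = (90/360) * 14 * pi
L = 3.5 * pi
L = 11
11 mm


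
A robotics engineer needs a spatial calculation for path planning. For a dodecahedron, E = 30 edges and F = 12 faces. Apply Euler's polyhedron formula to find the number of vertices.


Polyhedron: dodecahedron
Euler's formula for convex polyhedra: V - E + F = 2
Given: E = 30 edges and F = 12 faces
Solve for V:
V = 2 + E - F = 2 + 30 - 12 = 20
20 vertices


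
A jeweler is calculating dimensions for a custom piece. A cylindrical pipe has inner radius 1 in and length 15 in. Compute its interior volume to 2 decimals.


Shape: cylinder
Radius r = 1 in, Height h = 15 in
Formula: V = pi * r^2 * h
r^2 = 1
V = pi * 1 * 15
V = 15 * pi
V = 47.12
47.12 in^3


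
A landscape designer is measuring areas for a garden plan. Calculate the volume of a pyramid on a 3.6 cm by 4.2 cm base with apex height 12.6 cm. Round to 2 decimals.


Shape: rectangular pyramid
Base: 3.6 cm x 4.2 cm, Height h = 12.6 cm
Formula: V = (1/3) * base_area * h
base_area = 3.6 * 4.2 = 15.12
base_area * h = 15.12 * 12.6 = 190.512
V = 190.512 / 3
V = 63.5
63.5 cm^3


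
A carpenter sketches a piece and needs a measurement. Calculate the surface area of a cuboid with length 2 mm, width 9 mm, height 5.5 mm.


Shape: rectangular prism
l = 2 mm, w = 9 mm, h = 5.5 mm
Formula: SA = 2(lw + lh + wh)
lw = 18, lh = 11, wh = 49.5
lw + lh + wh = 78.5
SA = 2 * 78.5
SA = 157
157 mm^2


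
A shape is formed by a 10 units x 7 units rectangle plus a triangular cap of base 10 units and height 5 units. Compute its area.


Composite shape: rectangle + triangle
Rectangle area = 10 * 7 = 70
Triangle area = 0.5 * 10 * 5 = 25
Total = 70 + 25
Total = 95
95 units^2


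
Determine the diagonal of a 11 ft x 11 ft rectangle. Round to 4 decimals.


Shape: rectangle (diagonal via Pythagoras)
Sides: 11 ft and 11 ft
Formula: d = sqrt(l^2 + w^2)
l^2 = 121, w^2 = 121
l^2 + w^2 = 242
d = sqrt(242)
d = 15.5563
15.5563 ft


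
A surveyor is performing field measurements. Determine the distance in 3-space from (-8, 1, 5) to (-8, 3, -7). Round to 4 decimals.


3D distance between two points
P1 = (-8, 1, 5), P2 = (-8, 3, -7)
Formula: d = sqrt((x2-x1)^2 + (y2-y1)^2 + (z2-z1)^2)
dx = -8 - -8 = 0
dy = 3 - 1 = 2
dz = -7 - 5 = -12
dx^2 + dy^2 + dz^2 = 0 + 4 + 144 = 148
d = sqrt(148)
d = 12.1655
12.1655 units


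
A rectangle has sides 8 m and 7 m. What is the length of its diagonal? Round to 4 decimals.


Shape: rectangle (diagonal via Pythagoras)
Sides: 8 m and 7 m
Formula: d = sqrt(l^2 + w^2)
l^2 = 64, w^2 = 49
l^2 + w^2 = 113
d = sqrt(113)
d = 10.6301
10.6301 m


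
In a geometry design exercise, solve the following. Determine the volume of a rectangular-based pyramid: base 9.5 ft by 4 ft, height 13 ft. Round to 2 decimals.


Shape: rectangular pyramid
Base: 9.5 ft x 4 ft, Height h = 13 ft
Formula: V = (1/3) * base_area * h
base_area = 9.5 * 4 = 38
base_area * h = 38 * 13 = 494
V = 494 / 3
V = 164.67
164.67 ft^3


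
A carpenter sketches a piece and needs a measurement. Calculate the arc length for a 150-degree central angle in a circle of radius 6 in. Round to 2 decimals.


Shape: circular arc
Radius r = 6 in, Angle = 150 degrees
Formula: L = (angle/360) * 2 * pi * r
2 * pi * r = 12 * pi
L = (150/360) * 12 * pi
L = 5 * pi
L = 15.71
15.71 in


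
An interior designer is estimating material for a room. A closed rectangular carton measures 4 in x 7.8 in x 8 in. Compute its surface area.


Shape: rectangular prism
l = 4 in, w = 7.8 in, h = 8 in
Formula: SA = 2(lw + lh + wh)
lw = 31.2, lh = 32, wh = 62.4
lw + lh + wh = 125.6
SA = 2 * 125.6
SA = 251.2
251.2 in^2


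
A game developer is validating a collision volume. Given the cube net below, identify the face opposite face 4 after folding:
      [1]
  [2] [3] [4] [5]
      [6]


Net: cross layout. Take square 3 as the base (bottom).
Fold the four squares in the horizontal row up around 3: 2 -> left, 4 -> right, 5 wraps to the top.
Fold 1 and 6 up from 3: 1 -> back, 6 -> front.
Opposite pairs are therefore: (1, 6), (2, 4), (3, 5).
Face 4 is opposite face 2.
face 2


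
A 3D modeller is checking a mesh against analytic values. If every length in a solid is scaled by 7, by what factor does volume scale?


Linear scale factor k = 7
Rule: under a linear scaling by k, volumes scale by k^3.
k^3 = 7 * 7 * 7
k^3 = 49 * 7
k^3 = 343
Volume scales by a factor of 343.
343 (dimensionless)


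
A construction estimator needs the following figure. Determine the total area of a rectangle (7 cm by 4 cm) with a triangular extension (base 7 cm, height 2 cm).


Composite shape: rectangle + triangle
Rectangle area = 7 * 4 = 28
Triangle area = 0.5 * 7 * 2 = 7
Total = 28 + 7
Total = 35
35 cm^2


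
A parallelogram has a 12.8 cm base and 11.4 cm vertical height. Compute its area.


Shape: parallelogram
Base b = 12.8 cm, Height h = 11.4 cm
Formula: A = b * h
A = 12.8 * 11.4
A = 145.92
145.92 cm^2


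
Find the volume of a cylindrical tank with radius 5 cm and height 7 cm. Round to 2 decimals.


Shape: cylinder
Radius r = 5 cm, Height h = 7 cm
Formula: V = pi * r^2 * h
r^2 = 25
V = pi * 25 * 7
V = 175 * pi
V = 549.78
549.78 cm^3


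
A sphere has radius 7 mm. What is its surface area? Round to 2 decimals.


Shape: sphere
Radius r = 7 mm
Formula: SA = 4 * pi * r^2
r^2 = 49
SA = 4 * pi * 49
SA = 196 * pi
SA = 615.75
615.75 mm^2


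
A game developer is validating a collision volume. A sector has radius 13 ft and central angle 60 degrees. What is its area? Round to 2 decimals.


Shape: circular sector
Radius r = 13 ft, Angle = 60 degrees
Formula: A = (angle/360) * pi * r^2
r^2 = 169
Fraction of circle = 60/360
A = (60/360) * pi * 169
A = 28.166667 * pi
A = 88.49
88.49 ft^2


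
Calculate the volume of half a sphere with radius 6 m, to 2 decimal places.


Shape: hemisphere (half of a sphere)
Radius r = 6 m
Formula: V = (1/2) * (4/3) * pi * r^3 = (2/3) * pi * r^3
r^3 = 216
(2/3) * 216 = 144
V = 144 * pi
V = 452.39
452.39 m^3


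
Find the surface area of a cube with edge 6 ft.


Shape: cube
Side s = 6 ft
A cube has 6 square faces.
Formula: SA = 6 * s^2
s^2 = 36
SA = 6 * 36
SA = 216
216 ft^2


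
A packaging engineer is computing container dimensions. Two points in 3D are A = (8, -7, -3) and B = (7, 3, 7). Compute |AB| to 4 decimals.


3D distance between two points
P1 = (8, -7, -3), P2 = (7, 3, 7)
Formula: d = sqrt((x2-x1)^2 + (y2-y1)^2 + (z2-z1)^2)
dx = 7 - 8 = -1
dy = 3 - -7 = 10
dz = 7 - -3 = 10
dx^2 + dy^2 + dz^2 = 1 + 100 + 100 = 201
d = sqrt(201)
d = 14.1774
14.1774 units


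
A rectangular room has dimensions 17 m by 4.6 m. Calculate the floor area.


Shape: rectangle
Length l = 17 m, Width w = 4.6 m
Formula: A = l * w
A = 17 * 4.6
A = 78.2
78.2 m^2


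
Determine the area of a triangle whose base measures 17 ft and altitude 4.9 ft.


Shape: triangle
Base b = 17 ft, Height h = 4.9 ft
Formula: A = (1/2) * b * h
A = 0.5 * 17 * 4.9
A = 0.5 * 83.3
A = 41.65
41.65 ft^2


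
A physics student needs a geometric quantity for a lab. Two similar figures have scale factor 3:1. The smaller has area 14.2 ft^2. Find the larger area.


Linear scale factor k = 3
Original area = 14.2 ft^2
Rule: under a linear scaling by k, areas scale by k^2.
k^2 = 3^2 = 9
New area = 14.2 * 9
New area = 127.8
127.8 ft^2


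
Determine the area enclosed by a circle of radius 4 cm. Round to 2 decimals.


Shape: circle
Radius r = 4 cm
Formula: A = pi * r^2
r^2 = 4^2 = 16
A = pi * 16
A = 50.27
50.27 cm^2


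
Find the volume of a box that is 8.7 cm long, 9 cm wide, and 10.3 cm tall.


Shape: rectangular prism
l = 8.7 cm, w = 9 cm, h = 10.3 cm
Formula: V = l * w * h
V = 8.7 * 9 * 10.3
V = 78.3 * 10.3
V = 806.49
806.49 cm^3


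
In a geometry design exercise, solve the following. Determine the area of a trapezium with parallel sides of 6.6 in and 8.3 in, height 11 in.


Shape: trapezoid
Parallel sides a = 6.6 in, b = 8.3 in; Height h = 11 in
Formula: A = (a + b) * h / 2
a + b = 6.6 + 8.3 = 14.9
A = 14.9 * 11 / 2
A = 163.9 / 2
A = 81.95
81.95 in^2


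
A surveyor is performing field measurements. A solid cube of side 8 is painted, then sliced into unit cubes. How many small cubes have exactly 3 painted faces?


Large cube: 8 x 8 x 8, cut into unit cubes.
Cubes with 3 painted faces are at the corners. A cube always has 8 corners.
Count = 8
8 unit cubes


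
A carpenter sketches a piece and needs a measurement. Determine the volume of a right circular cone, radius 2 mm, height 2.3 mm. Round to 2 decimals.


Shape: cone
Radius r = 2 mm, Height h = 2.3 mm
Formula: V = (1/3) * pi * r^2 * h
r^2 = 4
pi * r^2 * h = pi * 4 * 2.3 = 9.2 * pi
V = 9.2 * pi / 3
V = 9.63
9.63 mm^3


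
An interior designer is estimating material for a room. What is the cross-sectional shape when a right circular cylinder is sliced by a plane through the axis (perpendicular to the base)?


Solid: right circular cylinder
Cutting plane: through the axis (perpendicular to the base)
Visualize the intersection of the plane with the solid's surface.
The boundary of the cut region is a rectangle.
rectangle


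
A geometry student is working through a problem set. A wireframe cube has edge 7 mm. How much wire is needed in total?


Shape: cube
Side s = 7 mm
A cube has 12 edges, all equal.
Formula: total edge length = 12 * s
Total = 12 * 7
Total = 84
84 mm


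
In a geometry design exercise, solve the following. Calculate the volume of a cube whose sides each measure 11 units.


Shape: cube
Side s = 11 units
Formula: V = s^3
V = 11 * 11 * 11
V = 121 * 11
V = 1331
1331 units^3


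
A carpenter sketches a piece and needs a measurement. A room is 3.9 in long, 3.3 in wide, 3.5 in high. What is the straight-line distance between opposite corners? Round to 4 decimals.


Shape: rectangular box (space diagonal)
l = 3.9 in, w = 3.3 in, h = 3.5 in
Visualize: the diagonal of the base, then a right triangle with that diagonal and the height.
Formula: d = sqrt(l^2 + w^2 + h^2)
l^2 + w^2 + h^2 = 15.21 + 10.89 + 12.25 = 38.35
d = sqrt(38.35)
d = 6.1927
6.1927 in


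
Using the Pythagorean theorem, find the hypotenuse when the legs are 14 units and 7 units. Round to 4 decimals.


Shape: right triangle
Legs a = 14 units, b = 7 units
Formula: c = sqrt(a^2 + b^2)
a^2 = 196, b^2 = 49
a^2 + b^2 = 245
c = sqrt(245)
c = 15.6525
15.6525 units


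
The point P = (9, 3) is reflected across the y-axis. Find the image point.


Transformation: reflection
Original point: (9, 3)
Rule for reflection over the y-axis: (x, y) -> (-x, y)
Apply: (9, 3) -> (-9, 3)
(-9, 3)


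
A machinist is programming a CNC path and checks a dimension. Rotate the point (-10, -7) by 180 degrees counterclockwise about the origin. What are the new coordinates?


Transformation: rotation about the origin
Original point: (-10, -7)
Rule for 180 deg: (x, y) -> (-x, -y)
Apply: (-10, -7) -> (10, 7)
(10, 7)


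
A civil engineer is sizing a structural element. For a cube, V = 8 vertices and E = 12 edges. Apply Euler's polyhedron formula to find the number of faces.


Polyhedron: cube
Euler's formula for convex polyhedra: V - E + F = 2
Given: V = 8 vertices and E = 12 edges
Solve for F:
F = 2 + E - V = 2 + 12 - 8 = 6
6 faces


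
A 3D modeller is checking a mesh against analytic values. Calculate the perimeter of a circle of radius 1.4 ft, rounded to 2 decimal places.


Shape: circle
Radius r = 1.4 ft
Formula: C = 2 * pi * r
C = 2 * pi * 1.4
C = 2.8 * pi
C = 8.8
8.8 ft


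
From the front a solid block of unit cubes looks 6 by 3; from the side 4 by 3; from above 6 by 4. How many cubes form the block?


Orthographic views of a solid rectangular block:
Front view 6 x 3 -> length = 6, height = 3
Side view 4 x 3 -> width = 4, height = 3 (consistent)
Top view 6 x 4 -> confirms length = 6, width = 4
The block is 6 x 4 x 3.
Total unit cubes = 6 * 4 * 3 = 72
72 unit cubes


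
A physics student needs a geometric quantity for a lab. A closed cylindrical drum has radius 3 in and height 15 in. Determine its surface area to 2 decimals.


Shape: closed cylinder
Radius r = 3 in, Height h = 15 in
Formula: SA = 2*pi*r^2 + 2*pi*r*h = 2*pi*r*(r + h)
r + h = 18
2 * r * (r + h) = 2 * 3 * 18 = 108
SA = 108 * pi
SA = 339.29
339.29 in^2


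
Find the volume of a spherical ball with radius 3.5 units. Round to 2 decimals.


Shape: sphere
Radius r = 3.5 units
Formula: V = (4/3) * pi * r^3
r^3 = 42.875
(4/3) * 42.875 = 57.166667
V = 57.166667 * pi
V = 179.59
179.59 units^3


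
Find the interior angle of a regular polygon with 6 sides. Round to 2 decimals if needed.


Shape: regular hexagon (6 sides)
Formula: interior angle = (n - 2) * 180 / n
(n - 2) = 4
(n - 2) * 180 = 720
angle = 720 / 6
angle = 120
120 degrees


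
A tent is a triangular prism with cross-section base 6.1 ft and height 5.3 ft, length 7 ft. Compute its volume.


Shape: triangular prism
Triangle base = 6.1 ft, triangle height = 5.3 ft, prism length L = 7 ft
Formula: V = (1/2 * b * h_tri) * L
Cross-section area = 0.5 * 6.1 * 5.3 = 16.165
V = 16.165 * 7
V = 113.155
113.155 ft^3


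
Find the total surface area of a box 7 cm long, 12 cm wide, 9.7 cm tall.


Shape: rectangular prism
l = 7 cm, w = 12 cm, h = 9.7 cm
Formula: SA = 2(lw + lh + wh)
lw = 84, lh = 67.9, wh = 116.4
lw + lh + wh = 268.3
SA = 2 * 268.3
SA = 536.6
536.6 cm^2


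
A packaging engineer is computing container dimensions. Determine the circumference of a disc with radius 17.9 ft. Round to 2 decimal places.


Shape: circle
Radius r = 17.9 ft
Formula: C = 2 * pi * r
C = 2 * pi * 17.9
C = 35.8 * pi
C = 112.47
112.47 ft


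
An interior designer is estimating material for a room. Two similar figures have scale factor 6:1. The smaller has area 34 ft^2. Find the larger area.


Linear scale factor k = 6
Original area = 34 ft^2
Rule: under a linear scaling by k, areas scale by k^2.
k^2 = 6^2 = 36
New area = 34 * 36
New area = 1224
1224 ft^2


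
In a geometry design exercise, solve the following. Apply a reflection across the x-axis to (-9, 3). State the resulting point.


Transformation: reflection
Original point: (-9, 3)
Rule for reflection over the x-axis: (x, y) -> (x, -y)
Apply: (-9, 3) -> (-9, -3)
(-9, -3)


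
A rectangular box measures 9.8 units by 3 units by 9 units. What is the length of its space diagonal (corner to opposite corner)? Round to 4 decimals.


Shape: rectangular box (space diagonal)
l = 9.8 units, w = 3 units, h = 9 units
Visualize: the diagonal of the base, then a right triangle with that diagonal and the height.
Formula: d = sqrt(l^2 + w^2 + h^2)
l^2 + w^2 + h^2 = 96.04 + 9 + 81 = 186.04
d = sqrt(186.04)
d = 13.6396
13.6396 units


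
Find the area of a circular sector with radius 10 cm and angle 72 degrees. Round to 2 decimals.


Shape: circular sector
Radius r = 10 cm, Angle = 72 degrees
Formula: A = (angle/360) * pi * r^2
r^2 = 100
Fraction of circle = 72/360
A = (72/360) * pi * 100
A = 20 * pi
A = 62.83
62.83 cm^2


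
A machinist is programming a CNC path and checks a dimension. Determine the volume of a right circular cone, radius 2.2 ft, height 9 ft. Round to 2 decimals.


Shape: cone
Radius r = 2.2 ft, Height h = 9 ft
Formula: V = (1/3) * pi * r^2 * h
r^2 = 4.84
pi * r^2 * h = pi * 4.84 * 9 = 43.56 * pi
V = 43.56 * pi / 3
V = 45.62
45.62 ft^3


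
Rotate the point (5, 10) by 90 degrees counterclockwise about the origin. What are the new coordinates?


Transformation: rotation about the origin
Original point: (5, 10)
Rule for 90 deg counterclockwise: (x, y) -> (-y, x)
Apply: (5, 10) -> (-10, 5)
(-10, 5)


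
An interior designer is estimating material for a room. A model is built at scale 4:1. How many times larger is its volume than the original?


Linear scale factor k = 4
Rule: under a linear scaling by k, volumes scale by k^3.
k^3 = 4 * 4 * 4
k^3 = 16 * 4
k^3 = 64
Volume scales by a factor of 64.
64 (dimensionless)


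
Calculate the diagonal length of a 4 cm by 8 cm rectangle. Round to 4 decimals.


Shape: rectangle (diagonal via Pythagoras)
Sides: 4 cm and 8 cm
Formula: d = sqrt(l^2 + w^2)
l^2 = 16, w^2 = 64
l^2 + w^2 = 80
d = sqrt(80)
d = 8.9443
8.9443 cm


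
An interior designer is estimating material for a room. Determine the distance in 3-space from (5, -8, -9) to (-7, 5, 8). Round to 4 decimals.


3D distance between two points
P1 = (5, -8, -9), P2 = (-7, 5, 8)
Formula: d = sqrt((x2-x1)^2 + (y2-y1)^2 + (z2-z1)^2)
dx = -7 - 5 = -12
dy = 5 - -8 = 13
dz = 8 - -9 = 17
dx^2 + dy^2 + dz^2 = 144 + 169 + 289 = 602
d = sqrt(602)
d = 24.5357
24.5357 units


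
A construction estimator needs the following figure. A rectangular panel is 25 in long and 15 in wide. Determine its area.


Shape: rectangle
Length l = 25 in, Width w = 15 in
Formula: A = l * w
A = 25 * 15
A = 375
375 in^2


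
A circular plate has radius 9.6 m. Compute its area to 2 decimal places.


Shape: circle
Radius r = 9.6 m
Formula: A = pi * r^2
r^2 = 9.6^2 = 92.16
A = pi * 92.16
A = 289.53
289.53 m^2


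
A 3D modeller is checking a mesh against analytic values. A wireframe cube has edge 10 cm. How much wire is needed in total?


Shape: cube
Side s = 10 cm
A cube has 12 edges, all equal.
Formula: total edge length = 12 * s
Total = 12 * 10
Total = 120
120 cm


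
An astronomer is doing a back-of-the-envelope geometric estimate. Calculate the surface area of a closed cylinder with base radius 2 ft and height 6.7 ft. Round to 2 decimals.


Shape: closed cylinder
Radius r = 2 ft, Height h = 6.7 ft
Formula: SA = 2*pi*r^2 + 2*pi*r*h = 2*pi*r*(r + h)
r + h = 8.7
2 * r * (r + h) = 2 * 2 * 8.7 = 34.8
SA = 34.8 * pi
SA = 109.33
109.33 ft^2


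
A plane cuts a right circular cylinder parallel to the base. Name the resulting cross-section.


Solid: right circular cylinder
Cutting plane: parallel to the base
Visualize the intersection of the plane with the solid's surface.
The boundary of the cut region is a circle.
circle


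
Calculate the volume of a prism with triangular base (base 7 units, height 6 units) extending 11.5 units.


Shape: triangular prism
Triangle base = 7 units, triangle height = 6 units, prism length L = 11.5 units
Formula: V = (1/2 * b * h_tri) * L
Cross-section area = 0.5 * 7 * 6 = 21
V = 21 * 11.5
V = 241.5
241.5 units^3


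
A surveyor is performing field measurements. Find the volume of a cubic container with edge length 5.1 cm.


Shape: cube
Side s = 5.1 cm
Formula: V = s^3
V = 5.1 * 5.1 * 5.1
V = 26.01 * 5.1
V = 132.651
132.651 cm^3


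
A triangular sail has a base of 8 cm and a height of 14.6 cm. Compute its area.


Shape: triangle
Base b = 8 cm, Height h = 14.6 cm
Formula: A = (1/2) * b * h
A = 0.5 * 8 * 14.6
A = 0.5 * 116.8
A = 58.4
58.4 cm^2


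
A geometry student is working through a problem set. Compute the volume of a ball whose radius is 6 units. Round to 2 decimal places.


Shape: sphere
Radius r = 6 units
Formula: V = (4/3) * pi * r^3
r^3 = 216
(4/3) * 216 = 288
V = 288 * pi
V = 904.78
904.78 units^3


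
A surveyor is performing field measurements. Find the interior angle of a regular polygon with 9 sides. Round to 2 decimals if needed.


Shape: regular nonagon (9 sides)
Formula: interior angle = (n - 2) * 180 / n
(n - 2) = 7
(n - 2) * 180 = 1260
angle = 1260 / 9
angle = 140
140 degrees


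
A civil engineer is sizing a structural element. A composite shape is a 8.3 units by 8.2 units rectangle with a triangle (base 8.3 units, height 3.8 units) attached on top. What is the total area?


Composite shape: rectangle + triangle
Rectangle area = 8.3 * 8.2 = 68.06
Triangle area = 0.5 * 8.3 * 3.8 = 15.77
Total = 68.06 + 15.77
Total = 83.83
83.83 units^2


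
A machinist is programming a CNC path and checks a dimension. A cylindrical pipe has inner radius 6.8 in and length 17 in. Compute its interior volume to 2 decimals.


Shape: cylinder
Radius r = 6.8 in, Height h = 17 in
Formula: V = pi * r^2 * h
r^2 = 46.24
V = pi * 46.24 * 17
V = 786.08 * pi
V = 2469.54
2469.54 in^3


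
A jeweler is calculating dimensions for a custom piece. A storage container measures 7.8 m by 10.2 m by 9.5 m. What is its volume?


Shape: rectangular prism
l = 7.8 m, w = 10.2 m, h = 9.5 m
Formula: V = l * w * h
V = 7.8 * 10.2 * 9.5
V = 79.56 * 9.5
V = 755.82
755.82 m^3


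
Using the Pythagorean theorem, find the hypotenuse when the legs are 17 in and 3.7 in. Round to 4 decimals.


Shape: right triangle
Legs a = 17 in, b = 3.7 in
Formula: c = sqrt(a^2 + b^2)
a^2 = 289, b^2 = 13.69
a^2 + b^2 = 302.69
c = sqrt(302.69)
c = 17.398
17.398 in


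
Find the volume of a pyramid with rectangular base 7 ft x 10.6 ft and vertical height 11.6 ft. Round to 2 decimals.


Shape: rectangular pyramid
Base: 7 ft x 10.6 ft, Height h = 11.6 ft
Formula: V = (1/3) * base_area * h
base_area = 7 * 10.6 = 74.2
base_area * h = 74.2 * 11.6 = 860.72
V = 860.72 / 3
V = 286.91
286.91 ft^3


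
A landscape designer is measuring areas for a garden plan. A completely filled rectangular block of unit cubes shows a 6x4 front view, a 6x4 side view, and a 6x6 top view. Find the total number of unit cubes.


Orthographic views of a solid rectangular block:
Front view 6 x 4 -> length = 6, height = 4
Side view 6 x 4 -> width = 6, height = 4 (consistent)
Top view 6 x 6 -> confirms length = 6, width = 6
The block is 6 x 6 x 4.
Total unit cubes = 6 * 6 * 4 = 144
144 unit cubes


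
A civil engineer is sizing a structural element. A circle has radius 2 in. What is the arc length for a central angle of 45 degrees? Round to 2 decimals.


Shape: circular arc
Radius r = 2 in, Angle = 45 degrees
Formula: L = (angle/360) * 2 * pi * r
2 * pi * r = 4 * pi
L = (45/360) * 4 * pi
L = 0.5 * pi
L = 1.57
1.57 in


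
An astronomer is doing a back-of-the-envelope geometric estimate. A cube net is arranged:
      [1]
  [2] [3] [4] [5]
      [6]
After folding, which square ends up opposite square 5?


Net: cross layout. Take square 3 as the base (bottom).
Fold the four squares in the horizontal row up around 3: 2 -> left, 4 -> right, 5 wraps to the top.
Fold 1 and 6 up from 3: 1 -> back, 6 -> front.
Opposite pairs are therefore: (1, 6), (2, 4), (3, 5).
Face 5 is opposite face 3.
face 3


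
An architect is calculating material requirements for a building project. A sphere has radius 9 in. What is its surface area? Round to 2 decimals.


Shape: sphere
Radius r = 9 in
Formula: SA = 4 * pi * r^2
r^2 = 81
SA = 4 * pi * 81
SA = 324 * pi
SA = 1017.88
1017.88 in^2


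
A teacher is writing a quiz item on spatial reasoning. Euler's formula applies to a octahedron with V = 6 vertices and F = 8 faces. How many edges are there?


Polyhedron: octahedron
Euler's formula for convex polyhedra: V - E + F = 2
Given: V = 6 vertices and F = 8 faces
Solve for E:
E = V + F - 2 = 6 + 8 - 2 = 12
12 edges


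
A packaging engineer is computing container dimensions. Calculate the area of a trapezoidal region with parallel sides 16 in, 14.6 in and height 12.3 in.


Shape: trapezoid
Parallel sides a = 16 in, b = 14.6 in; Height h = 12.3 in
Formula: A = (a + b) * h / 2
a + b = 16 + 14.6 = 30.6
A = 30.6 * 12.3 / 2
A = 376.38 / 2
A = 188.19
188.19 in^2


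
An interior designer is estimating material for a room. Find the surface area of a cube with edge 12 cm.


Shape: cube
Side s = 12 cm
A cube has 6 square faces.
Formula: SA = 6 * s^2
s^2 = 144
SA = 6 * 144
SA = 864
864 cm^2


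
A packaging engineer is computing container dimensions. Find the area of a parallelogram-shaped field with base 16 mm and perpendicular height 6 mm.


Shape: parallelogram
Base b = 16 mm, Height h = 6 mm
Formula: A = b * h
A = 16 * 6
A = 96
96 mm^2


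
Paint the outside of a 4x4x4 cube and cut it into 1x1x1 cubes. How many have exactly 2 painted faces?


Large cube: 4 x 4 x 4, cut into unit cubes.
n = 4, so n - 2 = 2
Cubes with 2 painted faces lie along the edges, excluding corners.
A cube has 12 edges; each contributes (n - 2) = 2 such cubes.
Count = 12 * 2 = 24
24 unit cubes


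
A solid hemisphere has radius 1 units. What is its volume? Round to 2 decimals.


Shape: hemisphere (half of a sphere)
Radius r = 1 units
Formula: V = (1/2) * (4/3) * pi * r^3 = (2/3) * pi * r^3
r^3 = 1
(2/3) * 1 = 0.666667
V = 0.666667 * pi
V = 2.09
2.09 units^3


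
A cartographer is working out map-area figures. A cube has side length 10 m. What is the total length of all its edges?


Shape: cube
Side s = 10 m
A cube has 12 edges, all equal.
Formula: total edge length = 12 * s
Total = 12 * 10
Total = 120
120 m


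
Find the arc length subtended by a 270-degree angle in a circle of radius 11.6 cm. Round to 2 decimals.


Shape: circular arc
Radius r = 11.6 cm, Angle = 270 degrees
Formula: L = (angle/360) * 2 * pi * r
2 * pi * r = 23.2 * pi
L = (270/360) * 23.2 * pi
L = 17.4 * pi
L = 54.66
54.66 cm


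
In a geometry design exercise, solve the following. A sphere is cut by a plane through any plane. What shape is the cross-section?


Solid: sphere
Cutting plane: through any plane
Visualize the intersection of the plane with the solid's surface.
The boundary of the cut region is a circle.
circle


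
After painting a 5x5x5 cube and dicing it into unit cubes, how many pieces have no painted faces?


Large cube: 5 x 5 x 5, cut into unit cubes.
n = 5, so n - 2 = 3
Unpainted cubes form the interior (n - 2)^3 block.
(n - 2)^3 = 3^3 = 27
27 unit cubes


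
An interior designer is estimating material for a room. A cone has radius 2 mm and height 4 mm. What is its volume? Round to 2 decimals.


Shape: cone
Radius r = 2 mm, Height h = 4 mm
Formula: V = (1/3) * pi * r^2 * h
r^2 = 4
pi * r^2 * h = pi * 4 * 4 = 16 * pi
V = 16 * pi / 3
V = 16.76
16.76 mm^3


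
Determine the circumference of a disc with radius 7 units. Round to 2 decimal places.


Shape: circle
Radius r = 7 units
Formula: C = 2 * pi * r
C = 2 * pi * 7
C = 14 * pi
C = 43.98
43.98 units


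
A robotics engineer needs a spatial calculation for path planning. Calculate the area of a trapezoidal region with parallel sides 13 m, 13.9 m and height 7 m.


Shape: trapezoid
Parallel sides a = 13 m, b = 13.9 m; Height h = 7 m
Formula: A = (a + b) * h / 2
a + b = 13 + 13.9 = 26.9
A = 26.9 * 7 / 2
A = 188.3 / 2
A = 94.15
94.15 m^2


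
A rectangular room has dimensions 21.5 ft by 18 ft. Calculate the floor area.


Shape: rectangle
Length l = 21.5 ft, Width w = 18 ft
Formula: A = l * w
A = 21.5 * 18
A = 387
387 ft^2


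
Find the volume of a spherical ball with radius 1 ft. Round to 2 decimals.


Shape: sphere
Radius r = 1 ft
Formula: V = (4/3) * pi * r^3
r^3 = 1
(4/3) * 1 = 1.333333
V = 1.333333 * pi
V = 4.19
4.19 ft^3


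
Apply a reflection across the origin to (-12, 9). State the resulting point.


Transformation: reflection
Original point: (-12, 9)
Rule for reflection through the origin: (x, y) -> (-x, -y)
Apply: (-12, 9) -> (12, -9)
(12, -9)


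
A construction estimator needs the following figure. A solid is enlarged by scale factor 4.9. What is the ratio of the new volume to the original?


Linear scale factor k = 4.9
Rule: under a linear scaling by k, volumes scale by k^3.
k^3 = 4.9 * 4.9 * 4.9
k^3 = 24.01 * 4.9
k^3 = 117.649
Volume scales by a factor of 117.649.
117.649 (dimensionless)


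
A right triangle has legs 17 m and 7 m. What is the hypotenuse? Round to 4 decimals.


Shape: right triangle
Legs a = 17 m, b = 7 m
Formula: c = sqrt(a^2 + b^2)
a^2 = 289, b^2 = 49
a^2 + b^2 = 338
c = sqrt(338)
c = 18.3848
18.3848 m


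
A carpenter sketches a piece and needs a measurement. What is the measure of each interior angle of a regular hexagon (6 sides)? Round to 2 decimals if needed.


Shape: regular hexagon (6 sides)
Formula: interior angle = (n - 2) * 180 / n
(n - 2) = 4
(n - 2) * 180 = 720
angle = 720 / 6
angle = 120
120 degrees


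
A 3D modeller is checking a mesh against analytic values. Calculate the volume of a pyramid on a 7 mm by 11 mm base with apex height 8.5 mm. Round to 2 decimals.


Shape: rectangular pyramid
Base: 7 mm x 11 mm, Height h = 8.5 mm
Formula: V = (1/3) * base_area * h
base_area = 7 * 11 = 77
base_area * h = 77 * 8.5 = 654.5
V = 654.5 / 3
V = 218.17
218.17 mm^3


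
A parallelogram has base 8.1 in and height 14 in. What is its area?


Shape: parallelogram
Base b = 8.1 in, Height h = 14 in
Formula: A = b * h
A = 8.1 * 14
A = 113.4
113.4 in^2


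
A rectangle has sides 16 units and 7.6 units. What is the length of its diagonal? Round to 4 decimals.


Shape: rectangle (diagonal via Pythagoras)
Sides: 16 units and 7.6 units
Formula: d = sqrt(l^2 + w^2)
l^2 = 256, w^2 = 57.76
l^2 + w^2 = 313.76
d = sqrt(313.76)
d = 17.7133
17.7133 units


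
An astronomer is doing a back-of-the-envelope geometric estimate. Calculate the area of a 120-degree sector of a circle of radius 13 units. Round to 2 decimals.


Shape: circular sector
Radius r = 13 units, Angle = 120 degrees
Formula: A = (angle/360) * pi * r^2
r^2 = 169
Fraction of circle = 120/360
A = (120/360) * pi * 169
A = 56.333333 * pi
A = 176.98
176.98 units^2


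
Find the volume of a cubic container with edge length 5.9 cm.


Shape: cube
Side s = 5.9 cm
Formula: V = s^3
V = 5.9 * 5.9 * 5.9
V = 34.81 * 5.9
V = 205.379
205.379 cm^3


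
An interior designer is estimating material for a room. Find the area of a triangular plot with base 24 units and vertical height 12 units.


Shape: triangle
Base b = 24 units, Height h = 12 units
Formula: A = (1/2) * b * h
A = 0.5 * 24 * 12
A = 0.5 * 288
A = 144
144 units^2


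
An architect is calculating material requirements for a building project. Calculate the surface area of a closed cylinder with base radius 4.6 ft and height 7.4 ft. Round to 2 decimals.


Shape: closed cylinder
Radius r = 4.6 ft, Height h = 7.4 ft
Formula: SA = 2*pi*r^2 + 2*pi*r*h = 2*pi*r*(r + h)
r + h = 12
2 * r * (r + h) = 2 * 4.6 * 12 = 110.4
SA = 110.4 * pi
SA = 346.83
346.83 ft^2
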